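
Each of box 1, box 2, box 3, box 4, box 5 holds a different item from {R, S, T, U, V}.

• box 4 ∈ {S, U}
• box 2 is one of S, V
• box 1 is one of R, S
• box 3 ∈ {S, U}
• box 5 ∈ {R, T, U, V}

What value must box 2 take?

V

The 5 variables draw from only 5 values {R, S, T, U, V}, so each is used; only box 5 can be T, hence box 5 = T.
The 4 still-open variables draw from only 4 values {R, S, U, V}, so each is used; only box 1 can be R, hence box 1 = R.
The 3 still-open variables draw from only 3 values {S, U, V}, so each is used; only box 2 can be V, hence box 2 = V.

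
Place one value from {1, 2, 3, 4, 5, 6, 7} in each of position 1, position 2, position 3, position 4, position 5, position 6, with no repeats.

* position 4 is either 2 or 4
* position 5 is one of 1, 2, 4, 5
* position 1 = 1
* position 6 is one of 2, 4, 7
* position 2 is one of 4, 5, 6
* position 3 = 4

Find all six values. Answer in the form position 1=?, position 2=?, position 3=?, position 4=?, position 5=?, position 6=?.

position 1 must be 1 (only option left). So position 5 can't be 1.
That leaves position 3 = 4. Remove 4 from position 2, position 4, position 5, position 6.
position 4 must be 2 (only option left). Remove 2 from position 5, position 6.
position 5 must be 5 (only option left). So position 2 can't be 5.
position 6 must be 7 (only option left).
position 2 has just one choice, so position 2 = 6.

position 1=1, position 2=6, position 3=4, position 4=2, position 5=5, position 6=7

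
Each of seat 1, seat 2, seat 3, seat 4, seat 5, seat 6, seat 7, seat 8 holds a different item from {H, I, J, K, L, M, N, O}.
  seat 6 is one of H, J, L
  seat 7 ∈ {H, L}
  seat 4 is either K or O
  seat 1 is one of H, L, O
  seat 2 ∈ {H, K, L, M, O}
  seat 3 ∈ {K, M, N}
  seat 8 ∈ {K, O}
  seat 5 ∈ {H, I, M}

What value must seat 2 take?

M

The 8 variables draw from only 8 values {H, I, J, K, L, M, N, O}, so each is used; only seat 5 can be I, hence seat 5 = I.
The 7 still-open variables together cover exactly {H, J, K, L, M, N, O} — 7 values for 7 variables — and J appears only in seat 6's list, so seat 6 = J.
The 6 still-open variables draw from only 6 values {H, K, L, M, N, O}, so each is used; only seat 3 can be N, hence seat 3 = N.
Among the 5 still-open variables, M fits only seat 2 (and all 5 values in {H, K, L, M, O} must be used), so seat 2 = M.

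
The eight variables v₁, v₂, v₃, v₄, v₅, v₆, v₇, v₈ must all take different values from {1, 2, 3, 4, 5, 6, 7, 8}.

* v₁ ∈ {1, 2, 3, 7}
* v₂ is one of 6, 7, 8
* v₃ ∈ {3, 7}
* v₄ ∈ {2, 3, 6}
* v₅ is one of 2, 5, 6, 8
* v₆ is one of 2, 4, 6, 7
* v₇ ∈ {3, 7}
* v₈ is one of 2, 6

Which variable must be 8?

v₂

Among the 8 variables, 1 fits only v₁ (and all 8 values in {1, 2, 3, 4, 5, 6, 7, 8} must be used), so v₁ = 1.
The 7 still-open variables together cover exactly {2, 3, 4, 5, 6, 7, 8} — 7 values for 7 variables — and 4 appears only in v₆'s list, so v₆ = 4.
The 6 still-open variables together cover exactly {2, 3, 5, 6, 7, 8} — 6 values for 6 variables — and 5 appears only in v₅'s list, so v₅ = 5.
The 5 still-open variables together cover exactly {2, 3, 6, 7, 8} — 5 values for 5 variables — and 8 appears only in v₂'s list, so v₂ = 8.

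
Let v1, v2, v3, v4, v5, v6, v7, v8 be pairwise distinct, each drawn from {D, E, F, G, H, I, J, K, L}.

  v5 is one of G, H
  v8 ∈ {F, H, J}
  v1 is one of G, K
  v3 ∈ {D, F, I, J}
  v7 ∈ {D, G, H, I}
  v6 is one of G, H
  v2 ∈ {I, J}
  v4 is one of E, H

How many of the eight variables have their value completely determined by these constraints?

The 8 variables draw from only 8 values {D, E, F, G, H, I, J, K}, so each is used; only v4 can be E, hence v4 = E.
The 7 still-open variables together cover exactly {D, F, G, H, I, J, K} — 7 values for 7 variables — and K appears only in v1's list, so v1 = K.
The 2 variables v5 and v6 are confined to {G, H}, which locks those values in; drop them from v7, v8.
Determined: v1=K, v4=E. The other variables each still have more than one consistent value. That makes 2.

2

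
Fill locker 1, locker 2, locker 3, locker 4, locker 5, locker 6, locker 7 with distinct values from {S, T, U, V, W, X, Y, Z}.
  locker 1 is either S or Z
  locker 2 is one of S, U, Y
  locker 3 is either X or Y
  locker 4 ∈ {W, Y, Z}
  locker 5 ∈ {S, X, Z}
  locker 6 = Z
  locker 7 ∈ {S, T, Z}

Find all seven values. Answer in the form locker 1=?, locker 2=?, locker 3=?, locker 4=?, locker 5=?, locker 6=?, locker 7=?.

locker 1=S, locker 2=U, locker 3=Y, locker 4=W, locker 5=X, locker 6=Z, locker 7=T

locker 6 has just one choice, so locker 6 = Z. So locker 1, locker 4, locker 5, locker 7 can't be Z.
That leaves locker 1 = S. Remove S from locker 2, locker 5, locker 7.
locker 5 must be X (only option left). Remove X from locker 3.
locker 7 must be T (only option left).
locker 3's domain is down to {Y}, so locker 3 = Y. So locker 2, locker 4 can't be Y.
That leaves locker 4 = W.
That leaves locker 2 = U.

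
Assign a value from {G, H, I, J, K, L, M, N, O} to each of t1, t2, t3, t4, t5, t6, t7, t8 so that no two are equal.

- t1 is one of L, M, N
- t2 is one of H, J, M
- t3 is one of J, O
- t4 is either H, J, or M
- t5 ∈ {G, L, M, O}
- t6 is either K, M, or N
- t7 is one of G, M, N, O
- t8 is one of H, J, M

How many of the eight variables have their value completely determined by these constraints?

Among the 8 variables, K fits only t6 (and all 8 values in {G, H, J, K, L, M, N, O} must be used), so t6 = K.
t2, t4, t8 between them cover only {H, J, M} — a naked triple. Remove those values from t1, t3, t5, t7.
t3's domain is down to {O}, so t3 = O. Remove O from t5, t7.
Determined: t3=O, t6=K. The other variables each still have more than one consistent value. That makes 2.

2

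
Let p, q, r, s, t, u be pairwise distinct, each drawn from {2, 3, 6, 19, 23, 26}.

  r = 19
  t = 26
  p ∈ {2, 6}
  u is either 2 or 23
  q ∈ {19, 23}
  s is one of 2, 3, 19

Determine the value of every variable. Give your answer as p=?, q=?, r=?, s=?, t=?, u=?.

r's domain is down to {19}, so r = 19. So q, s can't be 19.
t's domain is down to {26}, so t = 26.
q has just one choice, so q = 23. So u can't be 23.
That leaves u = 2. So p, s can't be 2.
p's domain is down to {6}, so p = 6.
s must be 3 (only option left).

p=6, q=23, r=19, s=3, t=26, u=2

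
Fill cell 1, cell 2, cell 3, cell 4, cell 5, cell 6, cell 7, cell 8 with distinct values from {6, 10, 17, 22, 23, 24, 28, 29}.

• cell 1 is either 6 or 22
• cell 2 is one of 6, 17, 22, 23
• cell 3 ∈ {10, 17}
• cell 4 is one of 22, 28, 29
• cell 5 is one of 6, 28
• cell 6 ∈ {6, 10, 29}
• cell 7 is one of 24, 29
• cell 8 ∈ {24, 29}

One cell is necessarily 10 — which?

cell 6

The 8 variables together cover exactly {6, 10, 17, 22, 23, 24, 28, 29} — 8 values for 8 variables — and 23 appears only in cell 2's list, so cell 2 = 23.
Among the 7 still-open variables, 17 fits only cell 3 (and all 7 values in {6, 10, 17, 22, 24, 28, 29} must be used), so cell 3 = 17.
The 6 still-open variables together cover exactly {6, 10, 22, 24, 28, 29} — 6 values for 6 variables — and 10 appears only in cell 6's list, so cell 6 = 10.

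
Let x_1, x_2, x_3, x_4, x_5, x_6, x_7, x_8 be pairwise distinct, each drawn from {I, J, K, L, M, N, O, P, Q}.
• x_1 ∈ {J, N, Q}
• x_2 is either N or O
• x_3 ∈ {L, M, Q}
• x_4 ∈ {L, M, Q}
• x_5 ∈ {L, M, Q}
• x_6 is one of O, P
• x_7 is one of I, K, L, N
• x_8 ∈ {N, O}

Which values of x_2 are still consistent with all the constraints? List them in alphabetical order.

N, O

x_2 and x_8 between them cover only {N, O} — a naked pair. Remove those values from x_1, x_6, x_7.
x_6 must be P (only option left).
x_3, x_4, x_5 share exactly the 3 values {L, M, Q}; by pigeonhole those values go to them, so strike L, M, Q from x_1, x_7.
x_1 must be J (only option left).
No further eliminations apply; x_2 can still be any of N, O.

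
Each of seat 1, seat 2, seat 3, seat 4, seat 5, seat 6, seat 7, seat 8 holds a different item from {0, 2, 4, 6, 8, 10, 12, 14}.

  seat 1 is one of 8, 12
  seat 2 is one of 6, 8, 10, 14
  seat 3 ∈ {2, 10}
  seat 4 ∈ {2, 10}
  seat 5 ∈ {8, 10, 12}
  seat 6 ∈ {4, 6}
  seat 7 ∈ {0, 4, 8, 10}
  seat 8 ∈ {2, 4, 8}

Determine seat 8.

Among the 8 variables, 0 fits only seat 7 (and all 8 values in {0, 2, 4, 6, 8, 10, 12, 14} must be used), so seat 7 = 0.
The 7 still-open variables draw from only 7 values {2, 4, 6, 8, 10, 12, 14}, so each is used; only seat 2 can be 14, hence seat 2 = 14.
Among the 6 still-open variables, 6 fits only seat 6 (and all 6 values in {2, 4, 6, 8, 10, 12} must be used), so seat 6 = 6.
The 5 still-open variables together cover exactly {2, 4, 8, 10, 12} — 5 values for 5 variables — and 4 appears only in seat 8's list, so seat 8 = 4.

4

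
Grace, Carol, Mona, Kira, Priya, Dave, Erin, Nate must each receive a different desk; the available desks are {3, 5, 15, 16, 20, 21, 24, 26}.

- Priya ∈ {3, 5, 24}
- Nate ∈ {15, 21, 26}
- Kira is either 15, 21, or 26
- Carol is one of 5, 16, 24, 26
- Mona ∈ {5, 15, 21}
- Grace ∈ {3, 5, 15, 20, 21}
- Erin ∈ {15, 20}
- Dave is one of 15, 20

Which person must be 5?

Among the 8 variables, 16 fits only Carol (and all 8 values in {3, 5, 15, 16, 20, 21, 24, 26} must be used), so Carol = 16.
The 7 still-open variables together cover exactly {3, 5, 15, 20, 21, 24, 26} — 7 values for 7 variables — and 24 appears only in Priya's list, so Priya = 24.
The 6 still-open variables draw from only 6 values {3, 5, 15, 20, 21, 26}, so each is used; only Grace can be 3, hence Grace = 3.
The 5 still-open variables draw from only 5 values {5, 15, 20, 21, 26}, so each is used; only Mona can be 5, hence Mona = 5.

Mona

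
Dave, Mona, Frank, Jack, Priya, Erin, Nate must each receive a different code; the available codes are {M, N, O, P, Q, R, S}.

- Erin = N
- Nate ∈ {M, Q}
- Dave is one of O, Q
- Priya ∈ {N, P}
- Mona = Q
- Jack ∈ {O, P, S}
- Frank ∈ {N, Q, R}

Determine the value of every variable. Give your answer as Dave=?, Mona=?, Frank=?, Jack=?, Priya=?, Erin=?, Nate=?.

Dave=O, Mona=Q, Frank=R, Jack=S, Priya=P, Erin=N, Nate=M

Mona's domain is down to {Q}, so Mona = Q. Strike Q from Dave, Frank, Nate.
That leaves Erin = N. Eliminate N elsewhere: Frank, Priya.
That leaves Nate = M.
Dave must be O (only option left). So Jack can't be O.
That leaves Frank = R.
Priya's domain is down to {P}, so Priya = P. So Jack can't be P.
That leaves Jack = S.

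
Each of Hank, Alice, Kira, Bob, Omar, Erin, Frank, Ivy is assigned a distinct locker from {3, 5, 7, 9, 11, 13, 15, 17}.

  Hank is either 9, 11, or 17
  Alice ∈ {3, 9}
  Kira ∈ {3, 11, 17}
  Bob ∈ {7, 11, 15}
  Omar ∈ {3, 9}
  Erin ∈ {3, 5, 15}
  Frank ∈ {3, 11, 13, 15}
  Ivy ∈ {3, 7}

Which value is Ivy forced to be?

7

Among the 8 variables, 5 fits only Erin (and all 8 values in {3, 5, 7, 9, 11, 13, 15, 17} must be used), so Erin = 5.
The 7 still-open variables draw from only 7 values {3, 7, 9, 11, 13, 15, 17}, so each is used; only Frank can be 13, hence Frank = 13.
The 6 still-open variables draw from only 6 values {3, 7, 9, 11, 15, 17}, so each is used; only Bob can be 15, hence Bob = 15.
The 5 still-open variables together cover exactly {3, 7, 9, 11, 17} — 5 values for 5 variables — and 7 appears only in Ivy's list, so Ivy = 7.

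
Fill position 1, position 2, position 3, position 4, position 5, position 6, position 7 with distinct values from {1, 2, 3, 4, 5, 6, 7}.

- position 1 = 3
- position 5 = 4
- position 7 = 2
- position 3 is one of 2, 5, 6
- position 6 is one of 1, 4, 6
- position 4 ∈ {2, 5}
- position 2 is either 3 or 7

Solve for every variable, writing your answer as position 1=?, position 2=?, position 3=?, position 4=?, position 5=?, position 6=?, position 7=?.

position 1 has just one choice, so position 1 = 3. Eliminate 3 elsewhere: position 2.
position 2's domain is down to {7}, so position 2 = 7.
position 5's domain is down to {4}, so position 5 = 4. Eliminate 4 elsewhere: position 6.
That leaves position 7 = 2. Strike 2 from position 3, position 4.
position 4 has just one choice, so position 4 = 5. Remove 5 from position 3.
position 3 must be 6 (only option left). Eliminate 6 elsewhere: position 6.
position 6 must be 1 (only option left).

position 1=3, position 2=7, position 3=6, position 4=5, position 5=4, position 6=1, position 7=2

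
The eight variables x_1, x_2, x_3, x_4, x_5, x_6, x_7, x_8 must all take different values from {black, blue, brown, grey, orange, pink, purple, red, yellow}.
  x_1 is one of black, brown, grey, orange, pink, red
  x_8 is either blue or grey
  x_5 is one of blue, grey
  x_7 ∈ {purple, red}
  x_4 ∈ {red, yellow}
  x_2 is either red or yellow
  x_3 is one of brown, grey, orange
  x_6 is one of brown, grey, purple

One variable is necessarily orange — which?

x_3

The 2 variables x_2 and x_4 are confined to {red, yellow}, which locks those values in; drop them from x_1, x_7.
x_7's domain is down to {purple}, so x_7 = purple. Eliminate purple elsewhere: x_6.
x_5 and x_8 share exactly the 2 values {blue, grey}; by pigeonhole those values go to them, so strike blue, grey from x_1, x_3, x_6.
x_6 has just one choice, so x_6 = brown. Remove brown from x_1, x_3.
So orange goes to x_3.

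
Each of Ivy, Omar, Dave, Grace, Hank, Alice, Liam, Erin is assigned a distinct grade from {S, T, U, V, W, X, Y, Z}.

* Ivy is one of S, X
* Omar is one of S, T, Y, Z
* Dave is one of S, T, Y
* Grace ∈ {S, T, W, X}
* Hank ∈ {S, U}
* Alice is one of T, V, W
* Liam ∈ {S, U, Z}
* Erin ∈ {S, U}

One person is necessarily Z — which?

Liam

Among the 8 variables, V fits only Alice (and all 8 values in {S, T, U, V, W, X, Y, Z} must be used), so Alice = V.
Among the 7 still-open variables, W fits only Grace (and all 7 values in {S, T, U, W, X, Y, Z} must be used), so Grace = W.
The 6 still-open variables together cover exactly {S, T, U, X, Y, Z} — 6 values for 6 variables — and X appears only in Ivy's list, so Ivy = X.
Hank and Erin share exactly the 2 values {S, U}; by pigeonhole those values go to them, so strike S, U from Omar, Dave, Liam.
So Z goes to Liam.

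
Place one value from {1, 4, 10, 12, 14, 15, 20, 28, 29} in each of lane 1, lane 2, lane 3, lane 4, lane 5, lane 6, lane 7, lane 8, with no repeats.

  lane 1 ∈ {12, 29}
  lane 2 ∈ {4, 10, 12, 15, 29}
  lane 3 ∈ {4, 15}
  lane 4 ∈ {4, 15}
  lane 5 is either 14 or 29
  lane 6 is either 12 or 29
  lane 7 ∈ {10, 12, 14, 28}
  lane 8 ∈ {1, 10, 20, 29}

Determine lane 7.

28

lane 1 and lane 6 between them cover only {12, 29} — a naked pair. Remove those values from lane 2, lane 5, lane 7, lane 8.
That leaves lane 5 = 14. Remove 14 from lane 7.
lane 3 and lane 4 between them cover only {4, 15} — a naked pair. Remove those values from lane 2.
lane 2 must be 10 (only option left). Remove 10 from lane 7, lane 8.
So lane 7 = 28.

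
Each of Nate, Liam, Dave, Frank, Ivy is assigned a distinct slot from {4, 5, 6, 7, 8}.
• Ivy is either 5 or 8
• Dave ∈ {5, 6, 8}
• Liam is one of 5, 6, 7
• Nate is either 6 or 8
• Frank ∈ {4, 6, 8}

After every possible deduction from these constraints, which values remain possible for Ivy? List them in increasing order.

The 5 variables together cover exactly {4, 5, 6, 7, 8} — 5 values for 5 variables — and 4 appears only in Frank's list, so Frank = 4.
The 4 still-open variables draw from only 4 values {5, 6, 7, 8}, so each is used; only Liam can be 7, hence Liam = 7.
No further eliminations apply; Ivy can still be any of 5, 8.

5, 8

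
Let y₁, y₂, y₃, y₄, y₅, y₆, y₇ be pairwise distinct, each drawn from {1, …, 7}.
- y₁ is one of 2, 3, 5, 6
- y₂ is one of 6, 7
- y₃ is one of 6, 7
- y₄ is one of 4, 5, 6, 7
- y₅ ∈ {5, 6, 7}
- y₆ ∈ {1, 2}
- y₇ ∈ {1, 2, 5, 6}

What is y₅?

5

The 7 variables draw from only 7 values {1, 2, 3, 4, 5, 6, 7}, so each is used; only y₁ can be 3, hence y₁ = 3.
Among the 6 still-open variables, 4 fits only y₄ (and all 6 values in {1, 2, 4, 5, 6, 7} must be used), so y₄ = 4.
The 2 variables y₂ and y₃ are confined to {6, 7}, which locks those values in; drop them from y₅, y₇.
So y₅ = 5.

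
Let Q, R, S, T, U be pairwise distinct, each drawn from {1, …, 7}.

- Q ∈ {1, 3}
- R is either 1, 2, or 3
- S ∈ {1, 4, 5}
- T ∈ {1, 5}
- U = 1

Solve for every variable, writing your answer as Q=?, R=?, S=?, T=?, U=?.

Q=3, R=2, S=4, T=5, U=1

U's domain is down to {1}, so U = 1. Strike 1 from Q, R, S, T.
Q has just one choice, so Q = 3. Eliminate 3 elsewhere: R.
R has just one choice, so R = 2.
T's domain is down to {5}, so T = 5. So S can't be 5.
S has just one choice, so S = 4.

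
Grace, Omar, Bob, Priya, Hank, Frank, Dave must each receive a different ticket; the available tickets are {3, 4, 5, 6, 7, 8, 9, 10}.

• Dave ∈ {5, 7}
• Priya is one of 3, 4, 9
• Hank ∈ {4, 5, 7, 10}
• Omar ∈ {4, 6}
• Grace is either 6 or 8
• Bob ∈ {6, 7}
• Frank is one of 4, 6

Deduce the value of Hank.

The 2 variables Omar and Frank are confined to {4, 6}, which locks those values in; drop them from Grace, Bob, Priya, Hank.
Grace has just one choice, so Grace = 8.
Bob must be 7 (only option left). Strike 7 from Hank, Dave.
Dave must be 5 (only option left). Remove 5 from Hank.
So Hank = 10.

10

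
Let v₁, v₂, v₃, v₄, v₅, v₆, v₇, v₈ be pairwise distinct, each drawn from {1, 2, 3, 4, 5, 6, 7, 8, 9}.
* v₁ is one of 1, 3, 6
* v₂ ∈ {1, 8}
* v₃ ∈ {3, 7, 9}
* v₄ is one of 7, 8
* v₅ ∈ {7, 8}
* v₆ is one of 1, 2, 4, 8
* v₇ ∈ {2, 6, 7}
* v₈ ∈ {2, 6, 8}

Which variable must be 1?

The 8 variables together cover exactly {1, 2, 3, 4, 6, 7, 8, 9} — 8 values for 8 variables — and 4 appears only in v₆'s list, so v₆ = 4.
The 7 still-open variables together cover exactly {1, 2, 3, 6, 7, 8, 9} — 7 values for 7 variables — and 9 appears only in v₃'s list, so v₃ = 9.
The 6 still-open variables draw from only 6 values {1, 2, 3, 6, 7, 8}, so each is used; only v₁ can be 3, hence v₁ = 3.
Among the 5 still-open variables, 1 fits only v₂ (and all 5 values in {1, 2, 6, 7, 8} must be used), so v₂ = 1.

v₂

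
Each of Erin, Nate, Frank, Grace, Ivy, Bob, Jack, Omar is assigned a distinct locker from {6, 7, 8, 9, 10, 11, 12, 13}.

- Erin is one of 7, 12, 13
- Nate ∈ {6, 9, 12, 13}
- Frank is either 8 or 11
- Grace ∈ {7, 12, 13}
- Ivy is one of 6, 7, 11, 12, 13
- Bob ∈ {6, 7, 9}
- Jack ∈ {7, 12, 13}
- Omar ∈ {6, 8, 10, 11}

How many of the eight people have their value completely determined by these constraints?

The 8 variables together cover exactly {6, 7, 8, 9, 10, 11, 12, 13} — 8 values for 8 variables — and 10 appears only in Omar's list, so Omar = 10.
The 7 still-open variables together cover exactly {6, 7, 8, 9, 11, 12, 13} — 7 values for 7 variables — and 8 appears only in Frank's list, so Frank = 8.
Among the 6 still-open variables, 11 fits only Ivy (and all 6 values in {6, 7, 9, 11, 12, 13} must be used), so Ivy = 11.
Erin, Grace, Jack between them cover only {7, 12, 13} — a naked triple. Remove those values from Nate, Bob.
Determined: Frank=8, Ivy=11, Omar=10. The other people each still have more than one consistent value. That makes 3.

3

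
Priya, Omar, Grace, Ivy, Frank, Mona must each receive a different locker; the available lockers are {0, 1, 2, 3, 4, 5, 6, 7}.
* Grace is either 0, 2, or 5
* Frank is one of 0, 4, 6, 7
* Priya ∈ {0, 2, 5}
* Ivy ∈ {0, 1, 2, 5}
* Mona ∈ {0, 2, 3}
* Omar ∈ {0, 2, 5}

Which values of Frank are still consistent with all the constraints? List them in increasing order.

Priya, Omar, Grace between them cover only {0, 2, 5} — a naked triple. Remove those values from Ivy, Frank, Mona.
Ivy's domain is down to {1}, so Ivy = 1.
Mona's domain is down to {3}, so Mona = 3.
No further eliminations apply; Frank can still be any of 4, 6, 7.

4, 6, 7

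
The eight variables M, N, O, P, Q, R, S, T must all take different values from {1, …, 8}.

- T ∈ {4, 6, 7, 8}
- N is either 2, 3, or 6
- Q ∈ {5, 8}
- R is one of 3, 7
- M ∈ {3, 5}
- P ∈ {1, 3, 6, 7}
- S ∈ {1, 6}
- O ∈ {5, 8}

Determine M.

3

The 8 variables draw from only 8 values {1, 2, 3, 4, 5, 6, 7, 8}, so each is used; only N can be 2, hence N = 2.
The 7 still-open variables together cover exactly {1, 3, 4, 5, 6, 7, 8} — 7 values for 7 variables — and 4 appears only in T's list, so T = 4.
O and Q share exactly the 2 values {5, 8}; by pigeonhole those values go to them, so strike 5, 8 from M.
So M = 3.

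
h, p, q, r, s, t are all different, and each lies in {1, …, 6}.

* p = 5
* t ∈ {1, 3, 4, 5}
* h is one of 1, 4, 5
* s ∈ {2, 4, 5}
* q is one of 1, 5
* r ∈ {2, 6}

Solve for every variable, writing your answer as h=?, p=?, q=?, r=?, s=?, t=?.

p's domain is down to {5}, so p = 5. Strike 5 from h, q, s, t.
q must be 1 (only option left). Eliminate 1 elsewhere: h, t.
That leaves h = 4. Eliminate 4 elsewhere: s, t.
s must be 2 (only option left). Eliminate 2 elsewhere: r.
t has just one choice, so t = 3.
r must be 6 (only option left).

h=4, p=5, q=1, r=6, s=2, t=3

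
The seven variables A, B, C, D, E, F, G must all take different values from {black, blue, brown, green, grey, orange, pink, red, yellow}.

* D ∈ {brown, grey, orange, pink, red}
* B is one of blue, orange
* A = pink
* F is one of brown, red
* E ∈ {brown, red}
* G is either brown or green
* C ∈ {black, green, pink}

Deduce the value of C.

A must be pink (only option left). Strike pink from C, D.
The 2 variables E and F are confined to {brown, red}, which locks those values in; drop them from D, G.
That leaves G = green. Strike green from C.
So C = black.

black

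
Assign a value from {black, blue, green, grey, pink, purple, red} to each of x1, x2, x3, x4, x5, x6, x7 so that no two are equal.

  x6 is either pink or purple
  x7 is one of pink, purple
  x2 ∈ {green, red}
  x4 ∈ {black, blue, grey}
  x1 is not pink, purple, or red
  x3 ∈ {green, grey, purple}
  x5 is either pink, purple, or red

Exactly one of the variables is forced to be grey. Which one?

x3

x6 and x7 between them cover only {pink, purple} — a naked pair. Remove those values from x3, x5.
x5's domain is down to {red}, so x5 = red. Strike red from x2.
x2 has just one choice, so x2 = green. So x1, x3 can't be green.
So grey goes to x3.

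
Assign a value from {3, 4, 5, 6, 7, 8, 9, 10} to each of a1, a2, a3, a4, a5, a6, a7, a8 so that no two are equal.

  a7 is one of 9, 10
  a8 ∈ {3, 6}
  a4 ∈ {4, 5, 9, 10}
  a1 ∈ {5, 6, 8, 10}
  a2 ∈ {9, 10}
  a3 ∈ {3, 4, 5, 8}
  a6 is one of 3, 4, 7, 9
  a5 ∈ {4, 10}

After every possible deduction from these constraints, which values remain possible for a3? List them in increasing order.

3, 8

Among the 8 variables, 7 fits only a6 (and all 8 values in {3, 4, 5, 6, 7, 8, 9, 10} must be used), so a6 = 7.
The 2 variables a2 and a7 are confined to {9, 10}, which locks those values in; drop them from a1, a4, a5.
a5's domain is down to {4}, so a5 = 4. Eliminate 4 elsewhere: a3, a4.
a4 must be 5 (only option left). Strike 5 from a1, a3.
No further eliminations apply; a3 can still be any of 3, 8.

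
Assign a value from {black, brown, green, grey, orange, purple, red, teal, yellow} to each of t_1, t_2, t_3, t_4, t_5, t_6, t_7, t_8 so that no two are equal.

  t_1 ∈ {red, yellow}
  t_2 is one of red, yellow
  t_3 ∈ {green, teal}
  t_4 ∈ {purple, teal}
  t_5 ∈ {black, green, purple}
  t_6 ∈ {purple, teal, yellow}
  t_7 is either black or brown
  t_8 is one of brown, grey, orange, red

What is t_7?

t_1 and t_2 share exactly the 2 values {red, yellow}; by pigeonhole those values go to them, so strike red, yellow from t_6, t_8.
t_4 and t_6 share exactly the 2 values {purple, teal}; by pigeonhole those values go to them, so strike purple, teal from t_3, t_5.
t_3 has just one choice, so t_3 = green. Eliminate green elsewhere: t_5.
t_5 must be black (only option left). So t_7 can't be black.
So t_7 = brown.

brown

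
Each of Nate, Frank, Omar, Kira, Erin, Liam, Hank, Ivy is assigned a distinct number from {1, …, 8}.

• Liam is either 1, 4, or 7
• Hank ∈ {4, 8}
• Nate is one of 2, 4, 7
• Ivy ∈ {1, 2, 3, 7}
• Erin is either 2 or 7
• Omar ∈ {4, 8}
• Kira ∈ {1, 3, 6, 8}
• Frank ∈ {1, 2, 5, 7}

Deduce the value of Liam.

1

The 8 variables together cover exactly {1, 2, 3, 4, 5, 6, 7, 8} — 8 values for 8 variables — and 5 appears only in Frank's list, so Frank = 5.
Among the 7 still-open variables, 6 fits only Kira (and all 7 values in {1, 2, 3, 4, 6, 7, 8} must be used), so Kira = 6.
The 6 still-open variables together cover exactly {1, 2, 3, 4, 7, 8} — 6 values for 6 variables — and 3 appears only in Ivy's list, so Ivy = 3.
Among the 5 still-open variables, 1 fits only Liam (and all 5 values in {1, 2, 4, 7, 8} must be used), so Liam = 1.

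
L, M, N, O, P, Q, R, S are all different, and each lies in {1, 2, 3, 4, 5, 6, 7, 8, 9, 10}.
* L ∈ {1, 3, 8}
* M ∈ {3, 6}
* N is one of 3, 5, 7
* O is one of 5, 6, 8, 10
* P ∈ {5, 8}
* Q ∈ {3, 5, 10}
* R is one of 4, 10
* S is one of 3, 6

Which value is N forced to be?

Among the 8 variables, 1 fits only L (and all 8 values in {1, 3, 4, 5, 6, 7, 8, 10} must be used), so L = 1.
Among the 7 still-open variables, 4 fits only R (and all 7 values in {3, 4, 5, 6, 7, 8, 10} must be used), so R = 4.
Among the 6 still-open variables, 7 fits only N (and all 6 values in {3, 5, 6, 7, 8, 10} must be used), so N = 7.

7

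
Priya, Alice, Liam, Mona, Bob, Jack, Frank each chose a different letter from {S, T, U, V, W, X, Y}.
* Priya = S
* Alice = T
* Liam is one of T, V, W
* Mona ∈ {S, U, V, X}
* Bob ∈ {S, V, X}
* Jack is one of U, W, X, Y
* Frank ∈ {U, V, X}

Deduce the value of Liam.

Priya must be S (only option left). So Mona, Bob can't be S.
Alice has just one choice, so Alice = T. Strike T from Liam.
The 5 still-open variables draw from only 5 values {U, V, W, X, Y}, so each is used; only Jack can be Y, hence Jack = Y.
The 4 still-open variables draw from only 4 values {U, V, W, X}, so each is used; only Liam can be W, hence Liam = W.

W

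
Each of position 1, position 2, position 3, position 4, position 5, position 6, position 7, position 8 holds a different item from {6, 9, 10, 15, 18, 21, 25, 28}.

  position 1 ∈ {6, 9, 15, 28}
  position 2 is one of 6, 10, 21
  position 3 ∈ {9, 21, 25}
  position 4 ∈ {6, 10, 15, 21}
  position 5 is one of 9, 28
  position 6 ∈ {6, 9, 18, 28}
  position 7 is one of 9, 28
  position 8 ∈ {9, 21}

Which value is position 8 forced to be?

21

The 8 variables together cover exactly {6, 9, 10, 15, 18, 21, 25, 28} — 8 values for 8 variables — and 18 appears only in position 6's list, so position 6 = 18.
Among the 7 still-open variables, 25 fits only position 3 (and all 7 values in {6, 9, 10, 15, 21, 25, 28} must be used), so position 3 = 25.
position 5 and position 7 share exactly the 2 values {9, 28}; by pigeonhole those values go to them, so strike 9, 28 from position 1, position 8.
So position 8 = 21.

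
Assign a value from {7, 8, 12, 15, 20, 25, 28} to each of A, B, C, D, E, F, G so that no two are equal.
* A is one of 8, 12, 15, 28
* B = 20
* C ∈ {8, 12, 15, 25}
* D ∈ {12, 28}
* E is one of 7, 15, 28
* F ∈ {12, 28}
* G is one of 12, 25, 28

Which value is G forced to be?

25

B has just one choice, so B = 20.
The 6 still-open variables together cover exactly {7, 8, 12, 15, 25, 28} — 6 values for 6 variables — and 7 appears only in E's list, so E = 7.
D and F between them cover only {12, 28} — a naked pair. Remove those values from A, C, G.
So G = 25.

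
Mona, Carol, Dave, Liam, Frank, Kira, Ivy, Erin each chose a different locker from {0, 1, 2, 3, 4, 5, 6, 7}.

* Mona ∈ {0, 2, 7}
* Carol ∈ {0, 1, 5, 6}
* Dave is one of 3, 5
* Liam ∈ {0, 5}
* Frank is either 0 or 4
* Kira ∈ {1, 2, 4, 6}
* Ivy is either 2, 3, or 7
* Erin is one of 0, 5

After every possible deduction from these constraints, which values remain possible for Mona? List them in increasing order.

2, 7

Liam and Erin between them cover only {0, 5} — a naked pair. Remove those values from Mona, Carol, Dave, Frank.
Dave's domain is down to {3}, so Dave = 3. Strike 3 from Ivy.
Frank's domain is down to {4}, so Frank = 4. So Kira can't be 4.
Mona and Ivy share exactly the 2 values {2, 7}; by pigeonhole those values go to them, so strike 2, 7 from Kira.
No further eliminations apply; Mona can still be any of 2, 7.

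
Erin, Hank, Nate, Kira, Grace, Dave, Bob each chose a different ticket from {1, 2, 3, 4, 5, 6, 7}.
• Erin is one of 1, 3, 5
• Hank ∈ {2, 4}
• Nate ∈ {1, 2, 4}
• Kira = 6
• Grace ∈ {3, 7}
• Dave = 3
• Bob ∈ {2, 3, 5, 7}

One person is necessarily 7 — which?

Kira must be 6 (only option left).
Dave's domain is down to {3}, so Dave = 3. Eliminate 3 elsewhere: Erin, Grace, Bob.
So 7 goes to Grace.

Grace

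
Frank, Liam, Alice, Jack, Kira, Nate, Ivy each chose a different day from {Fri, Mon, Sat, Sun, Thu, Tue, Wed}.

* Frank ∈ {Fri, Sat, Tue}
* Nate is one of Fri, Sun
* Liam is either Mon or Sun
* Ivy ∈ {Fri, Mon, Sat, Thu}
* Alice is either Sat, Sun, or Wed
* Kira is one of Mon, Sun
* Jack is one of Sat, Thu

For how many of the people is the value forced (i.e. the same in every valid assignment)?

The 7 variables draw from only 7 values {Fri, Mon, Sat, Sun, Thu, Tue, Wed}, so each is used; only Frank can be Tue, hence Frank = Tue.
The 6 still-open variables draw from only 6 values {Fri, Mon, Sat, Sun, Thu, Wed}, so each is used; only Alice can be Wed, hence Alice = Wed.
The 2 variables Liam and Kira are confined to {Mon, Sun}, which locks those values in; drop them from Nate, Ivy.
Nate must be Fri (only option left). So Ivy can't be Fri.
Determined: Frank=Tue, Alice=Wed, Nate=Fri. The other people each still have more than one consistent value. That makes 3.

3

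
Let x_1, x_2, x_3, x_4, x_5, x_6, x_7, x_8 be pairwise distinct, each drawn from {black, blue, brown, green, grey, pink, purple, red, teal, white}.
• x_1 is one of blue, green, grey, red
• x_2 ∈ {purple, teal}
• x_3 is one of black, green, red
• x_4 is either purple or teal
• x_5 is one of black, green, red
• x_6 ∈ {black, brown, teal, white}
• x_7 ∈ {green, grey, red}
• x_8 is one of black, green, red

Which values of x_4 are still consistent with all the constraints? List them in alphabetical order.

purple, teal

x_2 and x_4 between them cover only {purple, teal} — a naked pair. Remove those values from x_6.
The 3 variables x_3, x_5, x_8 are confined to {black, green, red}, which locks those values in; drop them from x_1, x_6, x_7.
That leaves x_7 = grey. Remove grey from x_1.
x_1's domain is down to {blue}, so x_1 = blue.
No further eliminations apply; x_4 can still be any of purple, teal.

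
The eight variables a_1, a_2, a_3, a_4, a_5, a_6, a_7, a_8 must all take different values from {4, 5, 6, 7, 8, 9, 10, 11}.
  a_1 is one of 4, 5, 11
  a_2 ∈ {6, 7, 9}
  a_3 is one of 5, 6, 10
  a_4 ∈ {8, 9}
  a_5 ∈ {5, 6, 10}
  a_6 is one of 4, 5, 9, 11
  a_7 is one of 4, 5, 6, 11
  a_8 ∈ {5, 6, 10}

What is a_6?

9

The 8 variables draw from only 8 values {4, 5, 6, 7, 8, 9, 10, 11}, so each is used; only a_2 can be 7, hence a_2 = 7.
The 7 still-open variables draw from only 7 values {4, 5, 6, 8, 9, 10, 11}, so each is used; only a_4 can be 8, hence a_4 = 8.
The 6 still-open variables draw from only 6 values {4, 5, 6, 9, 10, 11}, so each is used; only a_6 can be 9, hence a_6 = 9.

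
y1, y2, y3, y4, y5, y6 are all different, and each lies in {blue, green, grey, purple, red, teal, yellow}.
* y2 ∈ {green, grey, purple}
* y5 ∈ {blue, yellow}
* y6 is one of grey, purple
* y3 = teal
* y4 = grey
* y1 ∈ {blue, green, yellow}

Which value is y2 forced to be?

y3 has just one choice, so y3 = teal.
That leaves y4 = grey. Eliminate grey elsewhere: y2, y6.
y6 has just one choice, so y6 = purple. Strike purple from y2.
So y2 = green.

green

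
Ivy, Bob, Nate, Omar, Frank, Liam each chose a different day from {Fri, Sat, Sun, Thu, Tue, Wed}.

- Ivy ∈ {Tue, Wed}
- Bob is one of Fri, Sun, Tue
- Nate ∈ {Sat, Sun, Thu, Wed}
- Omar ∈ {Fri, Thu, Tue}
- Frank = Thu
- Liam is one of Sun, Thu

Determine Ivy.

Frank's domain is down to {Thu}, so Frank = Thu. Remove Thu from Nate, Omar, Liam.
Liam's domain is down to {Sun}, so Liam = Sun. So Bob, Nate can't be Sun.
Among the 4 still-open variables, Sat fits only Nate (and all 4 values in {Fri, Sat, Tue, Wed} must be used), so Nate = Sat.
Among the 3 still-open variables, Wed fits only Ivy (and all 3 values in {Fri, Tue, Wed} must be used), so Ivy = Wed.

Wed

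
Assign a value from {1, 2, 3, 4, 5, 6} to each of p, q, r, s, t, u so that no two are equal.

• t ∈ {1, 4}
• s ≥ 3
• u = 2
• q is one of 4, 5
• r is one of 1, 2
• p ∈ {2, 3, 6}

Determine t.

u has just one choice, so u = 2. So p, r can't be 2.
r's domain is down to {1}, so r = 1. Strike 1 from t.
So t = 4.

4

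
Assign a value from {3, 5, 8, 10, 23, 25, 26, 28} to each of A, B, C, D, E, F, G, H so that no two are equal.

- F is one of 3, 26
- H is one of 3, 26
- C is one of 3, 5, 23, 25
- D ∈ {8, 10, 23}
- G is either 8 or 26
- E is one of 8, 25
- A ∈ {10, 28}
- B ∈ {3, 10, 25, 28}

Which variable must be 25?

E

Among the 8 variables, 5 fits only C (and all 8 values in {3, 5, 8, 10, 23, 25, 26, 28} must be used), so C = 5.
The 7 still-open variables together cover exactly {3, 8, 10, 23, 25, 26, 28} — 7 values for 7 variables — and 23 appears only in D's list, so D = 23.
F and H share exactly the 2 values {3, 26}; by pigeonhole those values go to them, so strike 3, 26 from B, G.
That leaves G = 8. Remove 8 from E.
So 25 goes to E.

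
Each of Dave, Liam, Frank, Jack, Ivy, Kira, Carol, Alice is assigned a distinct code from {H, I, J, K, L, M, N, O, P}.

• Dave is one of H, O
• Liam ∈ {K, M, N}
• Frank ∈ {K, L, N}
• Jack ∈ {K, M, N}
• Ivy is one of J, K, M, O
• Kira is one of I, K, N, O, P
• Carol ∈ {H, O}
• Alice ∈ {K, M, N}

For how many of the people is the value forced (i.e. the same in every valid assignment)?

Dave and Carol share exactly the 2 values {H, O}; by pigeonhole those values go to them, so strike H, O from Ivy, Kira.
Liam, Jack, Alice share exactly the 3 values {K, M, N}; by pigeonhole those values go to them, so strike K, M, N from Frank, Ivy, Kira.
Frank must be L (only option left).
Ivy's domain is down to {J}, so Ivy = J.
Determined: Frank=L, Ivy=J. The other people each still have more than one consistent value. That makes 2.

2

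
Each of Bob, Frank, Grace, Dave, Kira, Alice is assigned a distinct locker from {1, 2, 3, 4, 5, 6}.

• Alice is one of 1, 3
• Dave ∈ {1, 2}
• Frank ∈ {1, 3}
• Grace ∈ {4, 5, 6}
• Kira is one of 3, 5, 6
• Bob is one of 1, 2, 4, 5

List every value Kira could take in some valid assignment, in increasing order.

Frank and Alice share exactly the 2 values {1, 3}; by pigeonhole those values go to them, so strike 1, 3 from Bob, Dave, Kira.
Dave has just one choice, so Dave = 2. Eliminate 2 elsewhere: Bob.
No further eliminations apply; Kira can still be any of 5, 6.

5, 6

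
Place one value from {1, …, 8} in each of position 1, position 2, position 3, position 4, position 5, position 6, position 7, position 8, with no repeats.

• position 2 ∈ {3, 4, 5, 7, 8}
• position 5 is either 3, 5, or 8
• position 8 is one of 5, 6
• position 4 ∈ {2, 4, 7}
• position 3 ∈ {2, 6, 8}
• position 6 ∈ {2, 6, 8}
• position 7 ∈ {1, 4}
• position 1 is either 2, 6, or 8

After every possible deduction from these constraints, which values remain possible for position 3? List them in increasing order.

The 8 variables draw from only 8 values {1, 2, 3, 4, 5, 6, 7, 8}, so each is used; only position 7 can be 1, hence position 7 = 1.
position 1, position 3, position 6 between them cover only {2, 6, 8} — a naked triple. Remove those values from position 2, position 4, position 5, position 8.
That leaves position 8 = 5. So position 2, position 5 can't be 5.
position 5 must be 3 (only option left). Remove 3 from position 2.
No further eliminations apply; position 3 can still be any of 2, 6, 8.

2, 6, 8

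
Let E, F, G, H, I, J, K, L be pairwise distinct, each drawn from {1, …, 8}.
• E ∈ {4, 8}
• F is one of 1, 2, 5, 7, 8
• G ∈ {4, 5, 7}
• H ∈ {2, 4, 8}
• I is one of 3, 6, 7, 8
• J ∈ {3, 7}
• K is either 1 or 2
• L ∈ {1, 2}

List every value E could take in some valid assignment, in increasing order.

Among the 8 variables, 6 fits only I (and all 8 values in {1, 2, 3, 4, 5, 6, 7, 8} must be used), so I = 6.
Among the 7 still-open variables, 3 fits only J (and all 7 values in {1, 2, 3, 4, 5, 7, 8} must be used), so J = 3.
The 2 variables K and L are confined to {1, 2}, which locks those values in; drop them from F, H.
E and H share exactly the 2 values {4, 8}; by pigeonhole those values go to them, so strike 4, 8 from F, G.
No further eliminations apply; E can still be any of 4, 8.

4, 8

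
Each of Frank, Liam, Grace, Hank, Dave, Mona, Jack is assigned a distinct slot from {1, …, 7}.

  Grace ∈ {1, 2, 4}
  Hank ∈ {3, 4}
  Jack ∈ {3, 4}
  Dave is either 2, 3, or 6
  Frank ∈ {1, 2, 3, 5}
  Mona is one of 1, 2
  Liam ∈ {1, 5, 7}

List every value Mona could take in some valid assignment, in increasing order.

1, 2

Among the 7 variables, 6 fits only Dave (and all 7 values in {1, 2, 3, 4, 5, 6, 7} must be used), so Dave = 6.
The 6 still-open variables draw from only 6 values {1, 2, 3, 4, 5, 7}, so each is used; only Liam can be 7, hence Liam = 7.
The 5 still-open variables together cover exactly {1, 2, 3, 4, 5} — 5 values for 5 variables — and 5 appears only in Frank's list, so Frank = 5.
The 2 variables Hank and Jack are confined to {3, 4}, which locks those values in; drop them from Grace.
No further eliminations apply; Mona can still be any of 1, 2.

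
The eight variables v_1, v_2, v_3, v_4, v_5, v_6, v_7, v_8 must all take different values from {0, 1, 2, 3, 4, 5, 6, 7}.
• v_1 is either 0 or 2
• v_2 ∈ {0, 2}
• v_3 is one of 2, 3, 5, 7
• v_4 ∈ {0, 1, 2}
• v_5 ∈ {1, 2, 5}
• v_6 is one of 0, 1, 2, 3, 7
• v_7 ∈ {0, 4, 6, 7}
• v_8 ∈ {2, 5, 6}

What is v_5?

5

The 8 variables together cover exactly {0, 1, 2, 3, 4, 5, 6, 7} — 8 values for 8 variables — and 4 appears only in v_7's list, so v_7 = 4.
The 7 still-open variables together cover exactly {0, 1, 2, 3, 5, 6, 7} — 7 values for 7 variables — and 6 appears only in v_8's list, so v_8 = 6.
v_1 and v_2 share exactly the 2 values {0, 2}; by pigeonhole those values go to them, so strike 0, 2 from v_3, v_4, v_5, v_6.
v_4's domain is down to {1}, so v_4 = 1. Eliminate 1 elsewhere: v_5, v_6.
So v_5 = 5.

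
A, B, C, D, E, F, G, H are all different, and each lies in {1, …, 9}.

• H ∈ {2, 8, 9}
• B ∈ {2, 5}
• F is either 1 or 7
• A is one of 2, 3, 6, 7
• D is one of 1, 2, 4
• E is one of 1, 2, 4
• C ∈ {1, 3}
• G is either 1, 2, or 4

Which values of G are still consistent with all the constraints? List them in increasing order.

The 3 variables D, E, G are confined to {1, 2, 4}, which locks those values in; drop them from A, B, C, F, H.
B has just one choice, so B = 5.
C has just one choice, so C = 3. So A can't be 3.
F must be 7 (only option left). Eliminate 7 elsewhere: A.
A has just one choice, so A = 6.
No further eliminations apply; G can still be any of 1, 2, 4.

1, 2, 4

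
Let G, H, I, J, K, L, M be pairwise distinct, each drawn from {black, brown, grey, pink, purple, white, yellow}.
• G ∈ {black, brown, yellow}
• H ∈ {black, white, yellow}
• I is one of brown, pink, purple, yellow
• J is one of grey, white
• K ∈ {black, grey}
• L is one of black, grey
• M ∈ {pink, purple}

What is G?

brown

K and L between them cover only {black, grey} — a naked pair. Remove those values from G, H, J.
That leaves J = white. Remove white from H.
H has just one choice, so H = yellow. Eliminate yellow elsewhere: G, I.
So G = brown.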